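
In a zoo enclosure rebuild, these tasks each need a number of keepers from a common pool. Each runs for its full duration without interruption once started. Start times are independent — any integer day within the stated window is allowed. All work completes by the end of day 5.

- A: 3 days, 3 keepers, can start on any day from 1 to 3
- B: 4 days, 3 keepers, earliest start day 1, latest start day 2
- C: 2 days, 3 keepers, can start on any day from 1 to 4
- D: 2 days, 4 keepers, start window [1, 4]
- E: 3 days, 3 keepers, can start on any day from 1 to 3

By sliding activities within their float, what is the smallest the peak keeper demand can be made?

Early-start (A@1, B@1, C@1, D@1, E@1) gives peak 16: d1:16  d2:16  d3:9  d4:3  d5:0.
Shift D→4, E→3.
Schedule A@1, B@1, C@1, D@4, E@3: d1:9  d2:9  d3:9  d4:10  d5:7 — peak 10.

10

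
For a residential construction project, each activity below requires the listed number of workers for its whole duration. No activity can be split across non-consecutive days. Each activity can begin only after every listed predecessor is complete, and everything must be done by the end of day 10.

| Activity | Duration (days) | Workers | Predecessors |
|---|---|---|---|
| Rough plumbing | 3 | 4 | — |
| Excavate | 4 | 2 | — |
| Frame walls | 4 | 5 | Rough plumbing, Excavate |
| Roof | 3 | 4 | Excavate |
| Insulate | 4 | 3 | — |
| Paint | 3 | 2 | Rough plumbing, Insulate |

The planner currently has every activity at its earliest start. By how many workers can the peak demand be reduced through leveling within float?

Early-start peak: d1:9  d2:9  d3:9  d4:5  d5:11  d6:11  d7:11  d8:5  d9:0  d10:0 ⇒ 11.
Leveled (Rough plumbing@1, Excavate@1, Frame walls@5, Roof@5, Insulate@1, Paint@8): d1:9  d2:9  d3:9  d4:5  d5:9  d6:9  d7:9  d8:7  d9:2  d10:2 ⇒ 9.
Reduction 11 − 9 = 2.

2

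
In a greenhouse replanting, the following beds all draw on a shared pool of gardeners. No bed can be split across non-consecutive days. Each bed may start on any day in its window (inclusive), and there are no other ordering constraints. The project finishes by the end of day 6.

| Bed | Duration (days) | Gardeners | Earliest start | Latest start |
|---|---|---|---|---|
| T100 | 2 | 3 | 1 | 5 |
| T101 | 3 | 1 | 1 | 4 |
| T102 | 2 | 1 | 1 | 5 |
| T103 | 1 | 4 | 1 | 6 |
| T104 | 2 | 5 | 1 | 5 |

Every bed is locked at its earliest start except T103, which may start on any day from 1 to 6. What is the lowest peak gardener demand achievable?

10

T103@1: d1:14  d2:10  d3:1  d4:0  d5:0  d6:0 → peak 14
T103@2: d1:10  d2:14  d3:1  d4:0  d5:0  d6:0 → peak 14
T103@3: d1:10  d2:10  d3:5  d4:0  d5:0  d6:0 → peak 10
T103@4: d1:10  d2:10  d3:1  d4:4  d5:0  d6:0 → peak 10
T103@5: d1:10  d2:10  d3:1  d4:0  d5:4  d6:0 → peak 10
T103@6: d1:10  d2:10  d3:1  d4:0  d5:0  d6:4 → peak 10
Best is T103@3, peak 10.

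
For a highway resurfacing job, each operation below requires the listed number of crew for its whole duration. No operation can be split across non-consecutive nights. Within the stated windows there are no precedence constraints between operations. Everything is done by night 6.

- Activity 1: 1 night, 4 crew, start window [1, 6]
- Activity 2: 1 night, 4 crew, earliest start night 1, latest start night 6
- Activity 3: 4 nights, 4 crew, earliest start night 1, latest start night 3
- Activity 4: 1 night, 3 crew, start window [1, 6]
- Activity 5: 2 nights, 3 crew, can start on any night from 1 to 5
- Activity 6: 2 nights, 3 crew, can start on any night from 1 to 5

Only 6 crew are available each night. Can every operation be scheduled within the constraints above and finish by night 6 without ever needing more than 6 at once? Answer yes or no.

no

Total crew member-nights = 39; over 6 nights the average is 39/6 > 6, so some night must exceed 6.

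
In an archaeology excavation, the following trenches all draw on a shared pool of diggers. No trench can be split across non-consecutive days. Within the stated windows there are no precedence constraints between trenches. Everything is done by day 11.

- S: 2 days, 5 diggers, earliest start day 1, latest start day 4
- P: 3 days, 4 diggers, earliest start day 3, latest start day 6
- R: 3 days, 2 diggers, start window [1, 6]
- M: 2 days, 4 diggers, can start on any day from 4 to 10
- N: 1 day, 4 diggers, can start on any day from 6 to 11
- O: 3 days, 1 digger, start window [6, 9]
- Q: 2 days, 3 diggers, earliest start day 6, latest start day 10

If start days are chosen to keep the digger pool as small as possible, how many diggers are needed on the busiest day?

5

Early-start (S@1, P@3, R@1, M@4, N@6, O@6, Q@6) gives peak 8: d1:7  d2:7  d3:6  d4:8  d5:8  d6:8  d7:4  d8:1  d9:0  d10:0  d11:0.
Shift R→6, M→9, N→11, O→8.
Schedule S@1, P@3, R@6, M@9, N@11, O@8, Q@6: d1:5  d2:5  d3:4  d4:4  d5:4  d6:5  d7:5  d8:3  d9:5  d10:5  d11:4 — peak 5.
Total digger-days = 49 over 11 days ⇒ peak ≥ ⌈49/11⌉ = 5, so 5 is optimal.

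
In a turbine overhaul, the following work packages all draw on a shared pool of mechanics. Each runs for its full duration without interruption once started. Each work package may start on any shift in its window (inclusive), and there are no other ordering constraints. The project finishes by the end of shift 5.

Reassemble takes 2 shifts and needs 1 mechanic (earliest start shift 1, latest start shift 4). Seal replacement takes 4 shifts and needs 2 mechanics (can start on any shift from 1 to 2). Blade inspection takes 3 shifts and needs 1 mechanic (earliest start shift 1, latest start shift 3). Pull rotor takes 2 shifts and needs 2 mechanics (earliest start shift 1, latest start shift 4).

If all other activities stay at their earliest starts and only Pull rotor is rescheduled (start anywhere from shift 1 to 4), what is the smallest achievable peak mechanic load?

Pull rotor@1: s1:6  s2:6  s3:3  s4:2  s5:0 → peak 6
Pull rotor@2: s1:4  s2:6  s3:5  s4:2  s5:0 → peak 6
Pull rotor@3: s1:4  s2:4  s3:5  s4:4  s5:0 → peak 5
Pull rotor@4: s1:4  s2:4  s3:3  s4:4  s5:2 → peak 4
Best is Pull rotor@4, peak 4.

4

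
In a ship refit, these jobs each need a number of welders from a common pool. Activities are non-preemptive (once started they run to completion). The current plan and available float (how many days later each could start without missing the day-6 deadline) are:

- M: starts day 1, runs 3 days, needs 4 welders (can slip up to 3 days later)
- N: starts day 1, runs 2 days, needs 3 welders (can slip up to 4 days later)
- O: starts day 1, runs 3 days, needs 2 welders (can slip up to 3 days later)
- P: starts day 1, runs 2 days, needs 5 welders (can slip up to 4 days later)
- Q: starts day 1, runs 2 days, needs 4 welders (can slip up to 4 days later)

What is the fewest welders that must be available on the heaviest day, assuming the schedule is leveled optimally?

Early-start (M@1, N@1, O@1, P@1, Q@1) gives peak 18: d1:18  d2:18  d3:6  d4:0  d5:0  d6:0.
Shift O→4, P→5, Q→3.
Schedule M@1, N@1, O@4, P@5, Q@3: d1:7  d2:7  d3:8  d4:6  d5:7  d6:7 — peak 8.

8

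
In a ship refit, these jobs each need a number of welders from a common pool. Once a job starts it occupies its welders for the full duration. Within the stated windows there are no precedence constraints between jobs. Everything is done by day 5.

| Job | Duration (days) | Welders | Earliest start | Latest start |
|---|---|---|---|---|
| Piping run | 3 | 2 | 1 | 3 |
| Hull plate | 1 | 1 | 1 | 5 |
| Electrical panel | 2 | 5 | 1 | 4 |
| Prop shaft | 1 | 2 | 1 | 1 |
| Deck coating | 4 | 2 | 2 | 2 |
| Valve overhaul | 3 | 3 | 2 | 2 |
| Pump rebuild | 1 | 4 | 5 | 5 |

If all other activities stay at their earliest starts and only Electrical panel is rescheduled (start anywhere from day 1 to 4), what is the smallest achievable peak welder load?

11

Electrical panel@1: d1:10  d2:12  d3:7  d4:5  d5:6 → peak 12
Electrical panel@2: d1:5  d2:12  d3:12  d4:5  d5:6 → peak 12
Electrical panel@3: d1:5  d2:7  d3:12  d4:10  d5:6 → peak 12
Electrical panel@4: d1:5  d2:7  d3:7  d4:10  d5:11 → peak 11
Best is Electrical panel@4, peak 11.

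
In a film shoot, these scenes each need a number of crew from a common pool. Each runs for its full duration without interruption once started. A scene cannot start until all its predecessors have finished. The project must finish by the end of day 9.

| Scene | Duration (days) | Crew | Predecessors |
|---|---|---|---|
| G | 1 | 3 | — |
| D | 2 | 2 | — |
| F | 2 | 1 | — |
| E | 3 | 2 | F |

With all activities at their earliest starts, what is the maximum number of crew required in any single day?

Early-start schedule: G@1, D@1, F@1, E@3.
Load per day: day 1: 6, day 2: 3, day 3: 2, day 4: 2, day 5: 2, day 6: 0, day 7: 0, day 8: 0, day 9: 0.
Peak is 6.

6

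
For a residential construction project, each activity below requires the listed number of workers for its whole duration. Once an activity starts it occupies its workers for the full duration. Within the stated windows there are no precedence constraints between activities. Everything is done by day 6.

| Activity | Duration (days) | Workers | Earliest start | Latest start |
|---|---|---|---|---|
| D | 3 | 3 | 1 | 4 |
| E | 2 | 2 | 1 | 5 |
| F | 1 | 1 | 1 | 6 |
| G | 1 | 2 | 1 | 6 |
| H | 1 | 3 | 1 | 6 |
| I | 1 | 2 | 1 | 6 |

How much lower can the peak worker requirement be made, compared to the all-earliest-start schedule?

Early-start peak: d1:13  d2:5  d3:3  d4:0  d5:0  d6:0 ⇒ 13.
Leveled (D@1, E@4, F@1, G@4, H@6, I@5): d1:4  d2:3  d3:3  d4:4  d5:4  d6:3 ⇒ 4.
Reduction 13 − 4 = 9.

9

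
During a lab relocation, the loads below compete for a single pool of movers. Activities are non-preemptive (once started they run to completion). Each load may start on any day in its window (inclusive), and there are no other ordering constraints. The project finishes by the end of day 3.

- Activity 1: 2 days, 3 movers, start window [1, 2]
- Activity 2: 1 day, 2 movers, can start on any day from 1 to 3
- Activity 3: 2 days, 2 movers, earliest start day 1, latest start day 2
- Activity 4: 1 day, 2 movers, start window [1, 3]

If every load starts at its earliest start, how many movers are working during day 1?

9

At early start, day 1 has: Activity 1, Activity 2, Activity 3, Activity 4.
Demand: 3 + 2 + 2 + 2 = 9.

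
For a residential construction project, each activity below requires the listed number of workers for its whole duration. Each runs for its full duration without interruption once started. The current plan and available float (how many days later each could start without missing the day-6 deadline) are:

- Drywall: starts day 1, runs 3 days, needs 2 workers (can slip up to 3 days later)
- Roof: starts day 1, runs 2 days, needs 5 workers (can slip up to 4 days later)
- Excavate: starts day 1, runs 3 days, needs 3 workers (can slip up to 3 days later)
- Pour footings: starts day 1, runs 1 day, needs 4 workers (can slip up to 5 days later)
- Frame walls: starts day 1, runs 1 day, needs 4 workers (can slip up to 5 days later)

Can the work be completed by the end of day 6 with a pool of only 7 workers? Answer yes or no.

yes

Schedule Drywall@1, Roof@1, Excavate@3, Pour footings@4, Frame walls@5: d1:7  d2:7  d3:5  d4:7  d5:7  d6:0 — peak 7 ≤ 7.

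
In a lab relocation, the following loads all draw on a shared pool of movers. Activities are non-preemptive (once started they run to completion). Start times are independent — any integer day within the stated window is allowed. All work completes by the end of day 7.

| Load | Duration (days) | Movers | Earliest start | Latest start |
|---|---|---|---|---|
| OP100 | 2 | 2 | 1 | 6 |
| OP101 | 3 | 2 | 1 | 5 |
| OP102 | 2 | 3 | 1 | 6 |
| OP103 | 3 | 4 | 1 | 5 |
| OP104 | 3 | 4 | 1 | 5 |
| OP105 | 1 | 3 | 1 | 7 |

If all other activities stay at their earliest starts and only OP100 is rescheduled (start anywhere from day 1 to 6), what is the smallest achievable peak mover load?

16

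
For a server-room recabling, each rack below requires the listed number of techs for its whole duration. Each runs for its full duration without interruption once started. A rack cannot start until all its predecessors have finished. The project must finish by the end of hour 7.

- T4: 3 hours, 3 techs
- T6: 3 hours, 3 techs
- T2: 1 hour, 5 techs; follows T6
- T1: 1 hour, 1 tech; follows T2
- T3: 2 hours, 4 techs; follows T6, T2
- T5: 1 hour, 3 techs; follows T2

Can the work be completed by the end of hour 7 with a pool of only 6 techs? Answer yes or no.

Schedule T4@1, T6@1, T2@4, T1@5, T3@5, T5@7: h1:6  h2:6  h3:6  h4:5  h5:5  h6:4  h7:3 — peak 6 ≤ 6.

yes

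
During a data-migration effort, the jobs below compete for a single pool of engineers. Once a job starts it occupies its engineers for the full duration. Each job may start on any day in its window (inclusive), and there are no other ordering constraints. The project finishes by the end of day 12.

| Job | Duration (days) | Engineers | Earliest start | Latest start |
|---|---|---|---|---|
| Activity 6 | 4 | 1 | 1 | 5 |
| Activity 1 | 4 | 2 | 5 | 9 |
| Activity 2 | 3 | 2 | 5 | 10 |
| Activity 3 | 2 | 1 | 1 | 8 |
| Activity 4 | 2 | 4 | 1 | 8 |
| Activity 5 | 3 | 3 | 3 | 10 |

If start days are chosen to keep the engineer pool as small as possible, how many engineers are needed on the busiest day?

4

Early-start (Activity 6@1, Activity 1@5, Activity 2@5, Activity 3@1, Activity 4@1, Activity 5@3) gives peak 7: d1:6  d2:6  d3:4  d4:4  d5:7  d6:4  d7:4  d8:2  d9:0  d10:0  d11:0  d12:0.
Shift Activity 1→8, Activity 2→8, Activity 4→6.
Schedule Activity 6@1, Activity 1@8, Activity 2@8, Activity 3@1, Activity 4@6, Activity 5@3: d1:2  d2:2  d3:4  d4:4  d5:3  d6:4  d7:4  d8:4  d9:4  d10:4  d11:2  d12:0 — peak 4.
Total engineer-days = 37 over 12 days ⇒ peak ≥ ⌈37/12⌉ = 4, so 4 is optimal.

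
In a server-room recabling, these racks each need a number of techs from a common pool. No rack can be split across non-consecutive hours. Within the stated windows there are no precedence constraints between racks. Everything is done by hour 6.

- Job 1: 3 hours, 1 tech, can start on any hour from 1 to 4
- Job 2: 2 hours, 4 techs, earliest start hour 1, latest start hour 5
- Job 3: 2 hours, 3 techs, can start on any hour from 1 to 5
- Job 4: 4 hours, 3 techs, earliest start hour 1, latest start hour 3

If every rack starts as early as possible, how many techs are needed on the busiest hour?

Early-start schedule: Job 1@1, Job 2@1, Job 3@1, Job 4@1.
Load per hour: hour 1: 11, hour 2: 11, hour 3: 4, hour 4: 3, hour 5: 0, hour 6: 0.
Peak is 11.

11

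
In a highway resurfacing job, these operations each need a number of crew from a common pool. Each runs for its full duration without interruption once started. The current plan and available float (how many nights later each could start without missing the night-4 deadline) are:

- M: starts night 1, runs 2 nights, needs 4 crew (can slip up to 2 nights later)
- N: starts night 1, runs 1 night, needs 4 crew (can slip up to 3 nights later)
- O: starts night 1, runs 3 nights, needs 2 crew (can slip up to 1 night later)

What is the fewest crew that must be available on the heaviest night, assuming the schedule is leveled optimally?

Early-start (M@1, N@1, O@1) gives peak 10: n1:10  n2:6  n3:2  n4:0.
Shift N→3.
Schedule M@1, N@3, O@1: n1:6  n2:6  n3:6  n4:0 — peak 6.
No arrangement of the 24 feasible schedules does better.

6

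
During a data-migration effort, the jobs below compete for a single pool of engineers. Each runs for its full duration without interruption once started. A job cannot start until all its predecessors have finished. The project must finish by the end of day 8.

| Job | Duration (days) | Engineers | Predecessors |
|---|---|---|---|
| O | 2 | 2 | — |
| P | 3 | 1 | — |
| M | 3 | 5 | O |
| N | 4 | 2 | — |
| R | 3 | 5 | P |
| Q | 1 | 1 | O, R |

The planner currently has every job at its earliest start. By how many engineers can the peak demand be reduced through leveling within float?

2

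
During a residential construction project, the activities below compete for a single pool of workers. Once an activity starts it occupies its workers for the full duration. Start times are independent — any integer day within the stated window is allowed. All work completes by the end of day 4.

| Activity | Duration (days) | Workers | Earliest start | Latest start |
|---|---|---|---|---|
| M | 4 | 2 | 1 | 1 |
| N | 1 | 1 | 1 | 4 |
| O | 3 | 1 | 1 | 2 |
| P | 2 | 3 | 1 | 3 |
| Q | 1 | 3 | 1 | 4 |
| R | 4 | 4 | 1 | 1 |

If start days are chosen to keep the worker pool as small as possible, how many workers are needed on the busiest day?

10

Early-start (M@1, N@1, O@1, P@1, Q@1, R@1) gives peak 14: d1:14  d2:10  d3:7  d4:6.
Shift P→2, Q→4.
Schedule M@1, N@1, O@1, P@2, Q@4, R@1: d1:8  d2:10  d3:10  d4:9 — peak 10.
Total worker-days = 37 over 4 days ⇒ peak ≥ ⌈37/4⌉ = 10, so 10 is optimal.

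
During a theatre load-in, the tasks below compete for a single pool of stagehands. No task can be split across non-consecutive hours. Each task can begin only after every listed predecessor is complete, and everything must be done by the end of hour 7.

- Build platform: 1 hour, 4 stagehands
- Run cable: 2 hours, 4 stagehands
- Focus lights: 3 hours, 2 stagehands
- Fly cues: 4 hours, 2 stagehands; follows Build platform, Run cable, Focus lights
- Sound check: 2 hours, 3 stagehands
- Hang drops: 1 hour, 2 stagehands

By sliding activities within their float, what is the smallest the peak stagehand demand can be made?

Early-start (Build platform@1, Run cable@1, Focus lights@1, Fly cues@4, Sound check@1, Hang drops@1) gives peak 15: h1:15  h2:9  h3:2  h4:2  h5:2  h6:2  h7:2.
Shift Run cable→2, Sound check→4, Hang drops→6.
Schedule Build platform@1, Run cable@2, Focus lights@1, Fly cues@4, Sound check@4, Hang drops@6: h1:6  h2:6  h3:6  h4:5  h5:5  h6:4  h7:2 — peak 6.

6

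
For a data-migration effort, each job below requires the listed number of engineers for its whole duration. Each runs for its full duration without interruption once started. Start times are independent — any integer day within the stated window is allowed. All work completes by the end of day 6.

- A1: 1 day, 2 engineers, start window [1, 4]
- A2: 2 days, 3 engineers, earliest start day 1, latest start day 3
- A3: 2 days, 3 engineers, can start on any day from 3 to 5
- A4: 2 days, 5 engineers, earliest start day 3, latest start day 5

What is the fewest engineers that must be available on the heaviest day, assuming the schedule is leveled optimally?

5

Early-start (A1@1, A2@1, A3@3, A4@3) gives peak 8: d1:5  d2:3  d3:8  d4:8  d5:0  d6:0.
Shift A4→5.
Schedule A1@1, A2@1, A3@3, A4@5: d1:5  d2:3  d3:3  d4:3  d5:5  d6:5 — peak 5.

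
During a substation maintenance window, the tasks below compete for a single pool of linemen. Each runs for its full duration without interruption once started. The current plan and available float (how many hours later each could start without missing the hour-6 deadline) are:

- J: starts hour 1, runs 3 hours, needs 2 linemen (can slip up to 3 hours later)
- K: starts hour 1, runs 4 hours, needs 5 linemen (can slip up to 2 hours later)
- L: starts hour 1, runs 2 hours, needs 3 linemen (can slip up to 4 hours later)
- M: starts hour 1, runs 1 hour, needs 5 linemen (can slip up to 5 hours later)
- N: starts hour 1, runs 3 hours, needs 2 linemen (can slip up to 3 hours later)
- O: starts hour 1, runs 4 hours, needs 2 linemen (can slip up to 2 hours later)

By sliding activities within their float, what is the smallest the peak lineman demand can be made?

10

Early-start (J@1, K@1, L@1, M@1, N@1, O@1) gives peak 19: h1:19  h2:14  h3:11  h4:7  h5:0  h6:0.
Shift M→5, N→4, O→3.
Schedule J@1, K@1, L@1, M@5, N@4, O@3: h1:10  h2:10  h3:9  h4:9  h5:9  h6:4 — peak 10.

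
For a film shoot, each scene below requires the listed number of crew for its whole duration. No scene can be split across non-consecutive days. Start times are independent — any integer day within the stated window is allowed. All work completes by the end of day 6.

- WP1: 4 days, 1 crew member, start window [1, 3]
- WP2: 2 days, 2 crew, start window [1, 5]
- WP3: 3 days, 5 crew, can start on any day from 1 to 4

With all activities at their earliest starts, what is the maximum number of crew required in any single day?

Early-start schedule: WP1@1, WP2@1, WP3@1.
Load per day: day 1: 8, day 2: 8, day 3: 6, day 4: 1, day 5: 0, day 6: 0.
Peak is 8.

8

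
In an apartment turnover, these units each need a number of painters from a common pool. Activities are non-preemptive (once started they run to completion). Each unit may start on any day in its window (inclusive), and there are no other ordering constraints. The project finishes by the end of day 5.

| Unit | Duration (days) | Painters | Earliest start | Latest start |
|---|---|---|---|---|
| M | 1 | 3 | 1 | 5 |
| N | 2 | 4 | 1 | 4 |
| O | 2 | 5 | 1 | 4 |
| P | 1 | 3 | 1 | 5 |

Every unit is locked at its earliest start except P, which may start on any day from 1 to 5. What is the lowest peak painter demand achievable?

12

P@1: d1:15  d2:9  d3:0  d4:0  d5:0 → peak 15
P@2: d1:12  d2:12  d3:0  d4:0  d5:0 → peak 12
P@3: d1:12  d2:9  d3:3  d4:0  d5:0 → peak 12
P@4: d1:12  d2:9  d3:0  d4:3  d5:0 → peak 12
P@5: d1:12  d2:9  d3:0  d4:0  d5:3 → peak 12
Best is P@2, peak 12.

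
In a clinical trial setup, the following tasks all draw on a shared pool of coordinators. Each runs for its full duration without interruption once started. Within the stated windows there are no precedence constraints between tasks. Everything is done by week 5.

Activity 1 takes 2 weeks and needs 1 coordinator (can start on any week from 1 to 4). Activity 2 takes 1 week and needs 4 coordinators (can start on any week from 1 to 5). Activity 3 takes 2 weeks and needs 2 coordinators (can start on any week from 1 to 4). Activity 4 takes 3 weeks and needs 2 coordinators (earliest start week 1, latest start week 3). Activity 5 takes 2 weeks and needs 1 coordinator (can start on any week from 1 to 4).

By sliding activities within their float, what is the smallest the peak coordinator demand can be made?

4

Early-start (Activity 1@1, Activity 2@1, Activity 3@1, Activity 4@1, Activity 5@1) gives peak 10: w1:10  w2:6  w3:2  w4:0  w5:0.
Shift Activity 2→5, Activity 3→3.
Schedule Activity 1@1, Activity 2@5, Activity 3@3, Activity 4@1, Activity 5@1: w1:4  w2:4  w3:4  w4:2  w5:4 — peak 4.
Total coordinator-weeks = 18 over 5 weeks ⇒ peak ≥ ⌈18/5⌉ = 4, so 4 is optimal.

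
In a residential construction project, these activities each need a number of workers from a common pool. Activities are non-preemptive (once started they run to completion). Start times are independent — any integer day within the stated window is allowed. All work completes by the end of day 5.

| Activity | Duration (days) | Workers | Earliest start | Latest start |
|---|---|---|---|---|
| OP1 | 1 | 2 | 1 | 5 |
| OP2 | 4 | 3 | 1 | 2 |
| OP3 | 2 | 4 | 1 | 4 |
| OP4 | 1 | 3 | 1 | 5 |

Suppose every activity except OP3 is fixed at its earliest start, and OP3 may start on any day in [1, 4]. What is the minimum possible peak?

8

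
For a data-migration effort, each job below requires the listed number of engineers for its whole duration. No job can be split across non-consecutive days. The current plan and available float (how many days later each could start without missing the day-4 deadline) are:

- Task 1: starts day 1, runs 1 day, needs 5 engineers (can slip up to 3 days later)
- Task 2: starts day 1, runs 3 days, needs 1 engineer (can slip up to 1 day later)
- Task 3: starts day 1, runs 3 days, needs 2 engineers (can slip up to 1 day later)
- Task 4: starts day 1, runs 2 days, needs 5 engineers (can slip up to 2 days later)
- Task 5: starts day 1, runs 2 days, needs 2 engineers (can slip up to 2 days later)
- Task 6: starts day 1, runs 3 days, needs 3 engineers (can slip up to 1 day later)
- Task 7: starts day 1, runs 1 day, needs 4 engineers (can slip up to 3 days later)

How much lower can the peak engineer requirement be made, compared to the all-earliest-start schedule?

11

Early-start peak: d1:22  d2:13  d3:6  d4:0 ⇒ 22.
Leveled (Task 1@1, Task 2@1, Task 3@2, Task 4@1, Task 5@3, Task 6@2, Task 7@4): d1:11  d2:11  d3:8  d4:11 ⇒ 11.
Reduction 22 − 11 = 11.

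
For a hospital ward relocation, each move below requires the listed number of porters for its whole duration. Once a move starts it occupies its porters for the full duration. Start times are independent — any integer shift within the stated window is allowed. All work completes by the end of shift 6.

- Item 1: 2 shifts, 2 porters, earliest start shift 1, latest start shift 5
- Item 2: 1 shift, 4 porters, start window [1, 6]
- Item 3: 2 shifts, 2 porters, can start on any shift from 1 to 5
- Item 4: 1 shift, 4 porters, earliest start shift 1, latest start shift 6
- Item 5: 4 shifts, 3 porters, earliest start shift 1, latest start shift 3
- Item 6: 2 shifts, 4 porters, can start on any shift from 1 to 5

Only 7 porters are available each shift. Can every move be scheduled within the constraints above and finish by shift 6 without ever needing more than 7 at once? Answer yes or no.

Schedule Item 1@1, Item 2@1, Item 3@2, Item 4@4, Item 5@2, Item 6@5: s1:6  s2:7  s3:5  s4:7  s5:7  s6:4 — peak 7 ≤ 7.

yes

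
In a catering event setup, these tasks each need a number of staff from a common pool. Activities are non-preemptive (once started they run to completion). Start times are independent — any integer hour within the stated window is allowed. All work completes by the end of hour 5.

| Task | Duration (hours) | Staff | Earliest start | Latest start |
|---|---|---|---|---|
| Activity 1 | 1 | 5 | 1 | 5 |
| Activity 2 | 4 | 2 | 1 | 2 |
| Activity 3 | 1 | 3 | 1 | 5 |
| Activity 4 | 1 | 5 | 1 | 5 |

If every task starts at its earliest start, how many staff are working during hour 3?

At early start, hour 3 has: Activity 2.
Demand: 2 = 2.

2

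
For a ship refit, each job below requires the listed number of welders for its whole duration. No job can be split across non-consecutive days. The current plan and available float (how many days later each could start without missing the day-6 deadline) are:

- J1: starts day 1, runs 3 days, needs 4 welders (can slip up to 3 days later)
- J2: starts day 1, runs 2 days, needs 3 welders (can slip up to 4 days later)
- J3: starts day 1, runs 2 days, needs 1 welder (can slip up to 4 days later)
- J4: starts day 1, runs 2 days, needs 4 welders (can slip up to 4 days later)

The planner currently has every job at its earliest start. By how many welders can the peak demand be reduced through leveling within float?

5

Early-start peak: d1:12  d2:12  d3:4  d4:0  d5:0  d6:0 ⇒ 12.
Leveled (J1@1, J2@1, J3@3, J4@4): d1:7  d2:7  d3:5  d4:5  d5:4  d6:0 ⇒ 7.
Reduction 12 − 7 = 5.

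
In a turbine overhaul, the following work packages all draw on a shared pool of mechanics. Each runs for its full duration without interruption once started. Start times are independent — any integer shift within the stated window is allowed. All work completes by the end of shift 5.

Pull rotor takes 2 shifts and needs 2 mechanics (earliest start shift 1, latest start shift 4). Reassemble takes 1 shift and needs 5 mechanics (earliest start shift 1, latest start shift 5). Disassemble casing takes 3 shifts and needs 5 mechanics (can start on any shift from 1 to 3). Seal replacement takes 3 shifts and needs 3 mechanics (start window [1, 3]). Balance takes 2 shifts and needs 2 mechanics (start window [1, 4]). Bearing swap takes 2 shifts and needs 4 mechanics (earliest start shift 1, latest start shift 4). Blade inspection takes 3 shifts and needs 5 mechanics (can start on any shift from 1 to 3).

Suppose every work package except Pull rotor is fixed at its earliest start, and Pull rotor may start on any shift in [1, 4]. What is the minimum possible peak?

24

Pull rotor@1: s1:26  s2:21  s3:13  s4:0  s5:0 → peak 26
Pull rotor@2: s1:24  s2:21  s3:15  s4:0  s5:0 → peak 24
Pull rotor@3: s1:24  s2:19  s3:15  s4:2  s5:0 → peak 24
Pull rotor@4: s1:24  s2:19  s3:13  s4:2  s5:2 → peak 24
Best is Pull rotor@2, peak 24.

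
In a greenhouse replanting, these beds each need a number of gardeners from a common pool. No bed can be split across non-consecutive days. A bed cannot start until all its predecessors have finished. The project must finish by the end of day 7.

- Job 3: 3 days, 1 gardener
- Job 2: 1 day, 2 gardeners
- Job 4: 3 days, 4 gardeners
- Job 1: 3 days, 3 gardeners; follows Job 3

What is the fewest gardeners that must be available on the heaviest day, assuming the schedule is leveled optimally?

Early-start (Job 3@1, Job 2@1, Job 4@1, Job 1@4) gives peak 7: d1:7  d2:5  d3:5  d4:3  d5:3  d6:3  d7:0.
Shift Job 4→2, Job 1→5.
Schedule Job 3@1, Job 2@1, Job 4@2, Job 1@5: d1:3  d2:5  d3:5  d4:4  d5:3  d6:3  d7:3 — peak 5.

5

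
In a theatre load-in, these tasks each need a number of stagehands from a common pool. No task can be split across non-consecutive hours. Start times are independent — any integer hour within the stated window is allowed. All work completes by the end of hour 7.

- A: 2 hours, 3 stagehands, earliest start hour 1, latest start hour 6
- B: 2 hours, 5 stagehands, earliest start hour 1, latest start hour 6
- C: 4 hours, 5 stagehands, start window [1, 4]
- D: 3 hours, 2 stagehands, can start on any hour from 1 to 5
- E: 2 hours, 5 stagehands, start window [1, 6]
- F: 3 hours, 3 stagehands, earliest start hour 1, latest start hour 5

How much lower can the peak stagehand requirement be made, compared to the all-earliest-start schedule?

Early-start peak: h1:23  h2:23  h3:10  h4:5  h5:0  h6:0  h7:0 ⇒ 23.
Leveled (A@1, B@1, C@3, D@1, E@6, F@3): h1:10  h2:10  h3:10  h4:8  h5:8  h6:10  h7:5 ⇒ 10.
Reduction 23 − 10 = 13.

13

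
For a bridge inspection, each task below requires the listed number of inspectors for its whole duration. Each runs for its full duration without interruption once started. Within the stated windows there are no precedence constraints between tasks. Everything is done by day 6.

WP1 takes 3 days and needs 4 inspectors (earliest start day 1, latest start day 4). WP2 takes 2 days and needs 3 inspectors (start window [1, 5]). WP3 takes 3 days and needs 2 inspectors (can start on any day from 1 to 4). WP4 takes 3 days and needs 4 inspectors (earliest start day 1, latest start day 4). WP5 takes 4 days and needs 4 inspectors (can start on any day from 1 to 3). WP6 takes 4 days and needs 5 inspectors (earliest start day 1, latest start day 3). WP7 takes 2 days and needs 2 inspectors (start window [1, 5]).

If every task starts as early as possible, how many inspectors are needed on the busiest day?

24

Early-start schedule: WP1@1, WP2@1, WP3@1, WP4@1, WP5@1, WP6@1, WP7@1.
Load per day: day 1: 24, day 2: 24, day 3: 19, day 4: 9, day 5: 0, day 6: 0.
Peak is 24.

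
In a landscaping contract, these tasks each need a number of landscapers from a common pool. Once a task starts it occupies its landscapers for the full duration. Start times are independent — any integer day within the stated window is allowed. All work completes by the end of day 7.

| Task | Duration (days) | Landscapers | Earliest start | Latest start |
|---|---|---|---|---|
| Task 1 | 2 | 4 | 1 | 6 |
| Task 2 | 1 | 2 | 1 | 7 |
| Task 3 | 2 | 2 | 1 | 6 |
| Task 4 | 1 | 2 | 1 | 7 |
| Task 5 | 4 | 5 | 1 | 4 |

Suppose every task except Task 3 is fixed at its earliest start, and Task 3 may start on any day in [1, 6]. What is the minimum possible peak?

13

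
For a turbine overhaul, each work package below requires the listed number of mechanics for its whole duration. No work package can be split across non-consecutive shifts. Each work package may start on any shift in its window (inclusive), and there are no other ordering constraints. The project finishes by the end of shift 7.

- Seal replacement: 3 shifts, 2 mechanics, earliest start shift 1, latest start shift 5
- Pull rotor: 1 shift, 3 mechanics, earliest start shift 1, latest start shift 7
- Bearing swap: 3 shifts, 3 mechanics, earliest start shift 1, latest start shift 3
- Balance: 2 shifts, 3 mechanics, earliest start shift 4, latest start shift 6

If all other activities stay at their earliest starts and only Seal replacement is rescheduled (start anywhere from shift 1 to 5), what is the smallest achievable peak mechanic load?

6

Seal replacement@1: s1:8  s2:5  s3:5  s4:3  s5:3  s6:0  s7:0 → peak 8
Seal replacement@2: s1:6  s2:5  s3:5  s4:5  s5:3  s6:0  s7:0 → peak 6
Seal replacement@3: s1:6  s2:3  s3:5  s4:5  s5:5  s6:0  s7:0 → peak 6
Seal replacement@4: s1:6  s2:3  s3:3  s4:5  s5:5  s6:2  s7:0 → peak 6
Seal replacement@5: s1:6  s2:3  s3:3  s4:3  s5:5  s6:2  s7:2 → peak 6
Best is Seal replacement@2, peak 6.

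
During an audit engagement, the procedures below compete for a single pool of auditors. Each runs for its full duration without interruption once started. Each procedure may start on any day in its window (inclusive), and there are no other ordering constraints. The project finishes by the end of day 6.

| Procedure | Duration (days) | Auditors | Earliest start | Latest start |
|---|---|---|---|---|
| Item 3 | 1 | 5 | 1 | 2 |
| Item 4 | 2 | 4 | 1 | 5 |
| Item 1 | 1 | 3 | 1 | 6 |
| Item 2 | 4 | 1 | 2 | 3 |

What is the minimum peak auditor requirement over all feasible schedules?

Early-start (Item 3@1, Item 4@1, Item 1@1, Item 2@2) gives peak 12: d1:12  d2:5  d3:1  d4:1  d5:1  d6:0.
Shift Item 4→2, Item 1→4.
Schedule Item 3@1, Item 4@2, Item 1@4, Item 2@2: d1:5  d2:5  d3:5  d4:4  d5:1  d6:0 — peak 5.

5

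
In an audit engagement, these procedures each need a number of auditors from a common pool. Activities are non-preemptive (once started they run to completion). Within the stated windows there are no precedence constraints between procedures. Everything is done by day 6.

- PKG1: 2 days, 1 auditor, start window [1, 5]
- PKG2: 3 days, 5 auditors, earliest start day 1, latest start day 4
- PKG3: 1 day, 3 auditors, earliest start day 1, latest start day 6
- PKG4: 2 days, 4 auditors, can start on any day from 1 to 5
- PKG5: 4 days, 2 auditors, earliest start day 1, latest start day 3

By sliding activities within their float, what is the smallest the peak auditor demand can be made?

7

Early-start (PKG1@1, PKG2@1, PKG3@1, PKG4@1, PKG5@1) gives peak 15: d1:15  d2:12  d3:7  d4:2  d5:0  d6:0.
Shift PKG3→4, PKG4→5, PKG5→3.
Schedule PKG1@1, PKG2@1, PKG3@4, PKG4@5, PKG5@3: d1:6  d2:6  d3:7  d4:5  d5:6  d6:6 — peak 7.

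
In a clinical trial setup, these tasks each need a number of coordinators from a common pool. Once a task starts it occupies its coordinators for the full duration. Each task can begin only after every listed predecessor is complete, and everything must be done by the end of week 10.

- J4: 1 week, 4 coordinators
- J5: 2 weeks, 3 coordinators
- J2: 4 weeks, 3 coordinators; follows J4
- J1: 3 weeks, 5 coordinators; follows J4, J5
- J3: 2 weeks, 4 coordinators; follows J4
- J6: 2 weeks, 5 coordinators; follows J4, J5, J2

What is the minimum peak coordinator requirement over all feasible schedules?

Early-start (J4@1, J5@1, J2@2, J1@3, J3@2, J6@6) gives peak 12: w1:7  w2:10  w3:12  w4:8  w5:8  w6:5  w7:5  w8:0  w9:0  w10:0.
Shift J1→6, J3→3, J6→9.
Schedule J4@1, J5@1, J2@2, J1@6, J3@3, J6@9: w1:7  w2:6  w3:7  w4:7  w5:3  w6:5  w7:5  w8:5  w9:5  w10:5 — peak 7.

7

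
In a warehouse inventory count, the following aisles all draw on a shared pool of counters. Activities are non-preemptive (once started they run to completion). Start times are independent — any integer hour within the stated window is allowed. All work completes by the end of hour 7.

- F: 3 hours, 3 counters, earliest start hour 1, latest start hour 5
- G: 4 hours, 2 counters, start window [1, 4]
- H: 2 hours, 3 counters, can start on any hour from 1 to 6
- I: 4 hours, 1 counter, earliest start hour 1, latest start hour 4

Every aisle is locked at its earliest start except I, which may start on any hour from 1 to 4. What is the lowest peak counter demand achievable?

I@1: h1:9  h2:9  h3:6  h4:3  h5:0  h6:0  h7:0 → peak 9
I@2: h1:8  h2:9  h3:6  h4:3  h5:1  h6:0  h7:0 → peak 9
I@3: h1:8  h2:8  h3:6  h4:3  h5:1  h6:1  h7:0 → peak 8
I@4: h1:8  h2:8  h3:5  h4:3  h5:1  h6:1  h7:1 → peak 8
Best is I@3, peak 8.

8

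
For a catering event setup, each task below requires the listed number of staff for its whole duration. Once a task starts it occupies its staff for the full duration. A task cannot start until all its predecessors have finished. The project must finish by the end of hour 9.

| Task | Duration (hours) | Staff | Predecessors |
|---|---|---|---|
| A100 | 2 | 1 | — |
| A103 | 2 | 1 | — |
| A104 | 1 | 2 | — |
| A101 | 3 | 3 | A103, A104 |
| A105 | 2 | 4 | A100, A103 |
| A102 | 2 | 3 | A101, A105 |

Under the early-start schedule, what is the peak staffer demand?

7

Early-start schedule: A100@1, A103@1, A104@1, A101@3, A105@3, A102@6.
Load per hour: hour 1: 4, hour 2: 2, hour 3: 7, hour 4: 7, hour 5: 3, hour 6: 3, hour 7: 3, hour 8: 0, hour 9: 0.
Peak is 7.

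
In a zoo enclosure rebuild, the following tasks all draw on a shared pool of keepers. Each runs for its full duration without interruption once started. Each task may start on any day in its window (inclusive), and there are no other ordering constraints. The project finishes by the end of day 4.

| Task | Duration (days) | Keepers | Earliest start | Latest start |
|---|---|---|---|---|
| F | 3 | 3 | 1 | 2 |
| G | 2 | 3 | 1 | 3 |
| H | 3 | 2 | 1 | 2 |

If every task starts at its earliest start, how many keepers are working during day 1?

8

At early start, day 1 has: F, G, H.
Demand: 3 + 3 + 2 = 8.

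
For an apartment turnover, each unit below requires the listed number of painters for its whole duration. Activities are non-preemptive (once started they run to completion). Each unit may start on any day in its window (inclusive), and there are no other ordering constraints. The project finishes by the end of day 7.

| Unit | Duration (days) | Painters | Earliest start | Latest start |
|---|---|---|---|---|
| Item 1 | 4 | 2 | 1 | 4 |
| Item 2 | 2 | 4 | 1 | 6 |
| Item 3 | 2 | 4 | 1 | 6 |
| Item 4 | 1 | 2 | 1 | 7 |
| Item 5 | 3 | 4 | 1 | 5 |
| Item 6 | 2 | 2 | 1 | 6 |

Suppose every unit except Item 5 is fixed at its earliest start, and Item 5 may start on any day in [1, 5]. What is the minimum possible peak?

Item 5@1: d1:18  d2:16  d3:6  d4:2  d5:0  d6:0  d7:0 → peak 18
Item 5@2: d1:14  d2:16  d3:6  d4:6  d5:0  d6:0  d7:0 → peak 16
Item 5@3: d1:14  d2:12  d3:6  d4:6  d5:4  d6:0  d7:0 → peak 14
Item 5@4: d1:14  d2:12  d3:2  d4:6  d5:4  d6:4  d7:0 → peak 14
Item 5@5: d1:14  d2:12  d3:2  d4:2  d5:4  d6:4  d7:4 → peak 14
Best is Item 5@3, peak 14.

14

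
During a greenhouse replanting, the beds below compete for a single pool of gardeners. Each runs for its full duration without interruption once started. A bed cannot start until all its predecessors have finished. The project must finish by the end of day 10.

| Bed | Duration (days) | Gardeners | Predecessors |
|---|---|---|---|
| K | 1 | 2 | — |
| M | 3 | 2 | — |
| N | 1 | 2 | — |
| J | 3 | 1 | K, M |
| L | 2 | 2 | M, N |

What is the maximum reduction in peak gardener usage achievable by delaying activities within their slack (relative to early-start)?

Early-start peak: d1:6  d2:2  d3:2  d4:3  d5:3  d6:1  d7:0  d8:0  d9:0  d10:0 ⇒ 6.
Leveled (K@1, M@2, N@5, J@6, L@9): d1:2  d2:2  d3:2  d4:2  d5:2  d6:1  d7:1  d8:1  d9:2  d10:2 ⇒ 2.
Reduction 6 − 2 = 4.

4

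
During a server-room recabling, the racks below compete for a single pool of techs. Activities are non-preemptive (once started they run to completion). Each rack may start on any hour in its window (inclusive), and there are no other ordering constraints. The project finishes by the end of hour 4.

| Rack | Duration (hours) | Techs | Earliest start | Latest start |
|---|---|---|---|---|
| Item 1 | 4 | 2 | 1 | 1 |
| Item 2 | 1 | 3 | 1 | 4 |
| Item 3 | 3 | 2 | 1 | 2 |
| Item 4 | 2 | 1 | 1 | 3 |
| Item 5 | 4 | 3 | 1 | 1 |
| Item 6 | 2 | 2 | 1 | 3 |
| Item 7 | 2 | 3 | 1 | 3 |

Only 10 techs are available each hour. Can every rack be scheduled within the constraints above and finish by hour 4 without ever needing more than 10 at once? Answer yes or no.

no

Total tech-hours = 41; over 4 hours the average is 41/4 > 10, so some hour must exceed 10.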